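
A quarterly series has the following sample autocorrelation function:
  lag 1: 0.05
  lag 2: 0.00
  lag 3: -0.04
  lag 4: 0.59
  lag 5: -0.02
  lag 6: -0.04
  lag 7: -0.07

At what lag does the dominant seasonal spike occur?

4

The largest autocorrelation is r_4 = 0.59; the remaining lags stay at or below 0.05.
The dominant spike at lag 4 indicates a seasonal period of 4.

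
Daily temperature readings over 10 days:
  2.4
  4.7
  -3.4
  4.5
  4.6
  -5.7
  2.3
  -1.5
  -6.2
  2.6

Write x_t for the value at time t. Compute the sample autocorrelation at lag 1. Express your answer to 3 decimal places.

Mean x̄ = (2.4 + 4.7 − 3.4 + 4.5 + 4.6 − 5.7 + 2.3 − 1.5 − 6.2 + 2.6)/10 = 0.4300
Numerator Σ_{t=1}^{9}(x_t−x̄)(x_{t+1}−x̄) = -48.7839
Denominator Σ(x_t−x̄)² = 164.2010
r_1 = -48.7839 / 164.2010 = -0.297

-0.297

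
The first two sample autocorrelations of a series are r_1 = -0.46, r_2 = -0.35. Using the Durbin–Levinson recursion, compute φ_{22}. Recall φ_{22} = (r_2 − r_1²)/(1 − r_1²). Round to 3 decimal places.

φ_{22} = (r_2 − r_1²) / (1 − r_1²)
r_1² = (-0.46)² = 0.2116
Numerator = -0.35 − 0.2116 = -0.5616; denominator = 1 − 0.2116 = 0.7884
φ_{22} = -0.5616 / 0.7884 = -0.712

-0.712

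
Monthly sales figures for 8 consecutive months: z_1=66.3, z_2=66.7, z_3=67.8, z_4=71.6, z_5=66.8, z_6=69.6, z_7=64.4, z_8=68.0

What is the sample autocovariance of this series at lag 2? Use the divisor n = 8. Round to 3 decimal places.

0.883

Mean z̄ = (66.3 + 66.7 + 67.8 + 71.6 + 66.8 + 69.6 + 64.4 + 68.0)/8 = 67.6500
Σ_{t=1}^{6}(z_t−z̄)(z_{t+2}−z̄) = 7.0650
γ_2 = 7.0650 / 8 = 0.883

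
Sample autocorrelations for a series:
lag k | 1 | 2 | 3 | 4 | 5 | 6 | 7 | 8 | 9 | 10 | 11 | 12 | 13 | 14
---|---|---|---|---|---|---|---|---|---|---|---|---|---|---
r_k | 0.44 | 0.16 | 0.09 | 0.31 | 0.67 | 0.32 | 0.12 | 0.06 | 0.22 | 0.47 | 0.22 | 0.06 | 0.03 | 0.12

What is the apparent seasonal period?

5

The largest autocorrelation is r_5 = 0.67, with a weaker echo at lag 10 (0.47); the remaining lags stay at or below 0.44. The elevated value at lag 1 (0.44), dropping to 0.16 at lag 2, reflects decaying short-term dependence rather than seasonality.
The dominant spike at lag 5 indicates a seasonal period of 5.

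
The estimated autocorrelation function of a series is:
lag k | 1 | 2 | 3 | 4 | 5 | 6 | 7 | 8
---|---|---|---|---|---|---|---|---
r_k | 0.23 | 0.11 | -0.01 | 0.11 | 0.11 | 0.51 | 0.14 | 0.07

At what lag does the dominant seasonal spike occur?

6

The largest autocorrelation is r_6 = 0.51; the remaining lags stay at or below 0.23. The elevated value at lag 1 (0.23), dropping to 0.11 at lag 2, reflects decaying short-term dependence rather than seasonality.
The dominant spike at lag 6 indicates a seasonal period of 6.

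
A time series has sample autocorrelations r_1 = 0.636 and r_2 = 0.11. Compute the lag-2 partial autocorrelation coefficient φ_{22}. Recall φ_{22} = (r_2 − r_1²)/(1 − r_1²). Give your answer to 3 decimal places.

-0.495

φ_{22} = (r_2 − r_1²) / (1 − r_1²)
r_1² = (0.636)² = 0.404496
Numerator = 0.11 − 0.4045 = -0.2945; denominator = 1 − 0.4045 = 0.5955
φ_{22} = -0.2945 / 0.5955 = -0.495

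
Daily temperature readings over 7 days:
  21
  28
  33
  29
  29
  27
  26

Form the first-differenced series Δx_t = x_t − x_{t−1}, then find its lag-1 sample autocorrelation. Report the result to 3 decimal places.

0.189

First differences Δx: 7, 5, -4, 0, -2, -1
Mean of differences = 0.8333
Numerator Σ(Δx_t−Δx̄)(Δx_{t+1}−Δx̄) = 17.1389
Denominator Σ(Δx_t−Δx̄)² = 90.8333
r_1(Δx) = 17.1389 / 90.8333 = 0.189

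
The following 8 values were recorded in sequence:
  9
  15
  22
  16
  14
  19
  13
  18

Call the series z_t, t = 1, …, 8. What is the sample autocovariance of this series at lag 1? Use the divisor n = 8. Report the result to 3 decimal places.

-2.414

Mean z̄ = (9 + 15 + 22 + 16 + 14 + 19 + 13 + 18)/8 = 15.7500
Deviations: -6.7500, -0.7500, 6.2500, 0.2500, -1.7500, 3.2500, -2.7500, 2.2500
Σ_{t=1}^{7}(z_t−z̄)(z_{t+1}−z̄) = -19.3125
γ_1 = -19.3125 / 8 = -2.414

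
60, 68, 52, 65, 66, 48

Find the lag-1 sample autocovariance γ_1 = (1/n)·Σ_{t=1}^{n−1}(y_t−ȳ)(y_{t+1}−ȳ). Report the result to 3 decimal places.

-24.032

Mean ȳ = (60 + 68 + 52 + 65 + 66 + 48)/6 = 59.8333
Σ_{t=1}^{5}(y_t−ȳ)(y_{t+1}−ȳ) = -144.1944
γ_1 = -144.1944 / 6 = -24.032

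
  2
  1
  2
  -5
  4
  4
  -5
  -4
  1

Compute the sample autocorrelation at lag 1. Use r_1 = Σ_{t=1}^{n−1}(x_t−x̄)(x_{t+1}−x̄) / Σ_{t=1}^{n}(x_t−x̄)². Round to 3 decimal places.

-0.130

Mean x̄ = (2 + 1 + 2 − 5 + 4 + 4 − 5 − 4 + 1)/9 = 0.0000
Numerator Σ_{t=1}^{8}(x_t−x̄)(x_{t+1}−x̄) = -14.0000
Denominator Σ(x_t−x̄)² = 108.0000
r_1 = -14.0000 / 108.0000 = -0.130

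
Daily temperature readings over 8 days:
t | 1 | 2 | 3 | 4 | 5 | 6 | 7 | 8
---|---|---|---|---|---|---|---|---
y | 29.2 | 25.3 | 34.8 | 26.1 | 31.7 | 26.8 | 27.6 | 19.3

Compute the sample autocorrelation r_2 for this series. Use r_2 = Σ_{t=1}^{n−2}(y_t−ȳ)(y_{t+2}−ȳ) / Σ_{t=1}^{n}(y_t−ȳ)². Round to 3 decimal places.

0.353

Mean ȳ = (29.2 + 25.3 + 34.8 + 26.1 + 31.7 + 26.8 + 27.6 + 19.3)/8 = 27.6000
Deviations from mean: 1.6000, -2.3000, 7.2000, -1.5000, 4.1000, -0.8000, 0.0000, -8.3000
Numerator Σ_{t=1}^{6}(y_t−ȳ)(y_{t+2}−ȳ) = 52.3300
Denominator Σ(y_t−ȳ)² = 148.2800
r_2 = 52.3300 / 148.2800 = 0.353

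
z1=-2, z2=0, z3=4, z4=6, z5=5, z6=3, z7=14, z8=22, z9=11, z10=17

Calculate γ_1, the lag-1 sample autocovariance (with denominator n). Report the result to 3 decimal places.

26.400

Mean z̄ = (-2 + 0 + 4 + 6 + 5 + 3 + 14 + 22 + 11 + 17)/10 = 8.0000
Σ_{t=1}^{9}(z_t−z̄)(z_{t+1}−z̄) = 264.0000
γ_1 = 264.0000 / 10 = 26.400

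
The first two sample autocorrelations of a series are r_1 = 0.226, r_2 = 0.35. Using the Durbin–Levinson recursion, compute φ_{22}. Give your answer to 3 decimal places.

φ_{22} = (r_2 − r_1²) / (1 − r_1²)
r_1² = (0.226)² = 0.051076
Numerator = 0.35 − 0.0511 = 0.2989; denominator = 1 − 0.0511 = 0.9489
φ_{22} = 0.2989 / 0.9489 = 0.315

0.315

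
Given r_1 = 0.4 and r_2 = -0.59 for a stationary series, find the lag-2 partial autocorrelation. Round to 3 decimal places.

φ_{22} = (r_2 − r_1²) / (1 − r_1²)
r_1² = (0.4)² = 0.16
Numerator = -0.59 − 0.1600 = -0.7500; denominator = 1 − 0.1600 = 0.8400
φ_{22} = -0.7500 / 0.8400 = -0.893

-0.893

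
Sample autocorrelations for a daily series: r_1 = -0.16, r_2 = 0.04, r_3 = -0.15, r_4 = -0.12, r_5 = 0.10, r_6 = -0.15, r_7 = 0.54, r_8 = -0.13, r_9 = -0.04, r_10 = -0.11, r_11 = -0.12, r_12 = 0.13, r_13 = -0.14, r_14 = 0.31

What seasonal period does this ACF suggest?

The largest autocorrelation is r_7 = 0.54, with a weaker echo at lag 14 (0.31); the remaining lags stay at or below 0.13.
The dominant spike at lag 7 indicates a seasonal period of 7.

7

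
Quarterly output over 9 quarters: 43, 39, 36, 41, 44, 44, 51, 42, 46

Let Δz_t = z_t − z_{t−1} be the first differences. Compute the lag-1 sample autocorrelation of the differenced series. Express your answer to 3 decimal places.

-0.433

First differences Δz: -4, -3, 5, 3, 0, 7, -9, 4
Mean of differences = 0.3750
Numerator Σ(Δz_t−Δz̄)(Δz_{t+1}−Δz̄) = -88.2656
Denominator Σ(Δz_t−Δz̄)² = 203.8750
r_1(Δz) = -88.2656 / 203.8750 = -0.433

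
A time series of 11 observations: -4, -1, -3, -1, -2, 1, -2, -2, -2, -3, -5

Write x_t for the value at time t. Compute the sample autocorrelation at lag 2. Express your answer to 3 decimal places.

0.253

Mean x̄ = (-4 − 1 − 3 − 1 − 2 + 1 − 2 − 2 − 2 − 3 − 5)/11 = -2.1818
Numerator Σ_{t=1}^{9}(x_t−x̄)(x_{t+2}−x̄) = 6.4793
Denominator Σ(x_t−x̄)² = 25.6364
r_2 = 6.4793 / 25.6364 = 0.253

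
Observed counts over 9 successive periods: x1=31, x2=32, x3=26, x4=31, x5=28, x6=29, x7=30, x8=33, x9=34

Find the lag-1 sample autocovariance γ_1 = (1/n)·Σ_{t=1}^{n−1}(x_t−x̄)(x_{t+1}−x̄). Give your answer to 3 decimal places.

Mean x̄ = (31 + 32 + 26 + 31 + 28 + 29 + 30 + 33 + 34)/9 = 30.4444
Σ_{t=1}^{8}(x_t−x̄)(x_{t+1}−x̄) = 2.2469
γ_1 = 2.2469 / 9 = 0.250

0.250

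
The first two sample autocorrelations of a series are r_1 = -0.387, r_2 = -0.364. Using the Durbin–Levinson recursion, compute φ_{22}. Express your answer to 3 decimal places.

φ_{22} = (r_2 − r_1²) / (1 − r_1²)
r_1² = (-0.387)² = 0.149769
Numerator = -0.364 − 0.1498 = -0.5138; denominator = 1 − 0.1498 = 0.8502
φ_{22} = -0.5138 / 0.8502 = -0.604

-0.604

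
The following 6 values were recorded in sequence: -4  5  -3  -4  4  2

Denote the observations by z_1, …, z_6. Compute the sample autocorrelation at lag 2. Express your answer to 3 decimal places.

-0.326

Mean z̄ = (-4 + 5 − 3 − 4 + 4 + 2)/6 = 0.0000
Deviations from mean: -4.0000, 5.0000, -3.0000, -4.0000, 4.0000, 2.0000
Σ(z_t−z̄)(z_{t+2}−z̄) = (12.0000) + (-20.0000) + (-12.0000) + (-8.0000) = -28.0000
Denominator Σ(z_t−z̄)² = 86.0000
r_2 = -28.0000 / 86.0000 = -0.326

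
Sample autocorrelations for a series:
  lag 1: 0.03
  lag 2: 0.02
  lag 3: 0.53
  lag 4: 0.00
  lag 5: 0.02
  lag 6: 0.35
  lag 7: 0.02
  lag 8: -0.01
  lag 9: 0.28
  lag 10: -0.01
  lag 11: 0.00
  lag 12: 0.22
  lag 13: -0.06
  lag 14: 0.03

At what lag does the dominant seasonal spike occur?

The largest autocorrelation is r_3 = 0.53, with weaker echoes at lags 6 (0.35), 9 (0.28) and 12 (0.22); the remaining lags stay at or below 0.03.
The dominant spike at lag 3 indicates a seasonal period of 3.

3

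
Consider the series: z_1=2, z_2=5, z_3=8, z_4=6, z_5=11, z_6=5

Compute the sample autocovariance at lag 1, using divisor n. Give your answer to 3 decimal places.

Mean z̄ = (2 + 5 + 8 + 6 + 11 + 5)/6 = 6.1667
Σ_{t=1}^{5}(z_t−z̄)(z_{t+1}−z̄) = -4.0278
γ_1 = -4.0278 / 6 = -0.671

-0.671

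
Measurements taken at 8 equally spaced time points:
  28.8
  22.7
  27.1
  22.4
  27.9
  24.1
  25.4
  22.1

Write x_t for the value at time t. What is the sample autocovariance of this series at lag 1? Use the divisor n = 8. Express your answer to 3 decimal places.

-3.835

Mean x̄ = (28.8 + 22.7 + 27.1 + 22.4 + 27.9 + 24.1 + 25.4 + 22.1)/8 = 25.0625
Σ_{t=1}^{7}(x_t−x̄)(x_{t+1}−x̄) = -30.6789
γ_1 = -30.6789 / 8 = -3.835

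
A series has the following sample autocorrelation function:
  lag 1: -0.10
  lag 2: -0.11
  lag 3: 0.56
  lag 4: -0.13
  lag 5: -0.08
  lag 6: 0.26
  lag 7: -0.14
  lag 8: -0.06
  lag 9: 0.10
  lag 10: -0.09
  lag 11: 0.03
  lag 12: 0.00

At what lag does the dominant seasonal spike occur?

3

The largest autocorrelation is r_3 = 0.56, with a weaker echo at lag 6 (0.26); the remaining lags stay at or below 0.10.
The dominant spike at lag 3 indicates a seasonal period of 3.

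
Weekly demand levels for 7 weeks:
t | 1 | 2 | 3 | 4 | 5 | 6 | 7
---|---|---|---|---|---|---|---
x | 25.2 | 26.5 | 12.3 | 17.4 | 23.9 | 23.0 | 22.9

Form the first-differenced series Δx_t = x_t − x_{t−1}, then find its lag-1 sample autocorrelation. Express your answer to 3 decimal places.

-0.239

First differences Δx: 1.3, -14.2, 5.1, 6.5, -0.9, -0.1
Mean of differences = -0.3833
Numerator Σ(Δx_t−Δx̄)(Δx_{t+1}−Δx̄) = -64.9786
Denominator Σ(Δx_t−Δx̄)² = 271.5283
r_1(Δx) = -64.9786 / 271.5283 = -0.239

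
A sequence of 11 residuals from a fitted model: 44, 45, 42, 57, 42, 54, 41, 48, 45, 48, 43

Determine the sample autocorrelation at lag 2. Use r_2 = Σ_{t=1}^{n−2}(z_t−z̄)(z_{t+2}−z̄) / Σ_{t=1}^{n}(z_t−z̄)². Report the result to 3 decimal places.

0.556

Mean z̄ = (44 + 45 + 42 + 57 + 42 + 54 + 41 + 48 + 45 + 48 + 43)/11 = 46.2727
Numerator Σ_{t=1}^{9}(z_t−z̄)(z_{t+2}−z̄) = 146.9421
Denominator Σ(z_t−z̄)² = 264.1818
r_2 = 146.9421 / 264.1818 = 0.556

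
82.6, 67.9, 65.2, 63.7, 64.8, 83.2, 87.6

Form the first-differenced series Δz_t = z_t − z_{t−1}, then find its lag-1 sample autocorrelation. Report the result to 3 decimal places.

0.224

First differences Δz: -14.7, -2.7, -1.5, 1.1, 18.4, 4.4
Mean of differences = 0.8333
Numerator Σ(Δz_t−Δz̄)(Δz_{t+1}−Δz̄) = 129.8456
Denominator Σ(Δz_t−Δz̄)² = 580.5933
r_1(Δz) = 129.8456 / 580.5933 = 0.224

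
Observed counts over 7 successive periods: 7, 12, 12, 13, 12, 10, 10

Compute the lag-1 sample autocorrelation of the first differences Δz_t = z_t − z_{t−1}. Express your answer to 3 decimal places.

First differences Δz: 5, 0, 1, -1, -2, 0
Mean of differences = 0.5000
Numerator Σ(Δz_t−Δz̄)(Δz_{t+1}−Δz̄) = 1.7500
Denominator Σ(Δz_t−Δz̄)² = 29.5000
r_1(Δz) = 1.7500 / 29.5000 = 0.059

0.059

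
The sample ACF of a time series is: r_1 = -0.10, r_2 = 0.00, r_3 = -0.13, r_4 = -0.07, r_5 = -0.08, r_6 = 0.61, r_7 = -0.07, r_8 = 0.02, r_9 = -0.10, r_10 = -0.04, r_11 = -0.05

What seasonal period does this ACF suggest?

The largest autocorrelation is r_6 = 0.61; the remaining lags stay at or below 0.02.
The dominant spike at lag 6 indicates a seasonal period of 6.

6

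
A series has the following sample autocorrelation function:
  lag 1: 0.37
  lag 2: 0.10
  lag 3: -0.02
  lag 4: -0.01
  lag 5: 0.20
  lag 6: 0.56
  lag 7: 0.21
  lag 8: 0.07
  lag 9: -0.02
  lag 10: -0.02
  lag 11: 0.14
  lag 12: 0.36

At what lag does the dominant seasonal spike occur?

The largest autocorrelation is r_6 = 0.56; the remaining lags stay at or below 0.37. The elevated value at lag 1 (0.37), dropping to 0.10 at lag 2, reflects decaying short-term dependence rather than seasonality.
The dominant spike at lag 6 indicates a seasonal period of 6.

6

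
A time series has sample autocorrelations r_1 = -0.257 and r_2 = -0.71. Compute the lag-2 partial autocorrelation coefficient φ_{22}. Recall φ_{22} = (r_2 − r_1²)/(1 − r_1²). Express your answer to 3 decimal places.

-0.831

φ_{22} = (r_2 − r_1²) / (1 − r_1²)
r_1² = (-0.257)² = 0.066049
Numerator = -0.71 − 0.0660 = -0.7760; denominator = 1 − 0.0660 = 0.9340
φ_{22} = -0.7760 / 0.9340 = -0.831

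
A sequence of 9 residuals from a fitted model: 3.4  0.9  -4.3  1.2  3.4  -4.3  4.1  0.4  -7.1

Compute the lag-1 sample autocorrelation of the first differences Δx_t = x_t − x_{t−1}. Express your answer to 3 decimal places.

-0.357

First differences Δx: -2.5, -5.2, 5.5, 2.2, -7.7, 8.4, -3.7, -7.5
Mean of differences = -1.3125
Numerator Σ(Δx_t−Δx̄)(Δx_{t+1}−Δx̄) = -90.8289
Denominator Σ(Δx_t−Δx̄)² = 254.3888
r_1(Δx) = -90.8289 / 254.3888 = -0.357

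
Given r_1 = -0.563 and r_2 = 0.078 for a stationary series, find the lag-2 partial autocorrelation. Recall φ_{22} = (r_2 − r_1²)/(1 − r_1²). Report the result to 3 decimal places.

-0.350

φ_{22} = (r_2 − r_1²) / (1 − r_1²)
r_1² = (-0.563)² = 0.316969
Numerator = 0.078 − 0.3170 = -0.2390; denominator = 1 − 0.3170 = 0.6830
φ_{22} = -0.2390 / 0.6830 = -0.350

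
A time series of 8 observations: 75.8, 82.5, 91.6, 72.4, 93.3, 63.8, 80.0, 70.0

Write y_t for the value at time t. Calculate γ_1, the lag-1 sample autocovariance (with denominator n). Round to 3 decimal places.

Mean ȳ = (75.8 + 82.5 + 91.6 + 72.4 + 93.3 + 63.8 + 80.0 + 70.0)/8 = 78.6750
Σ_{t=1}^{7}(y_t−ȳ)(y_{t+1}−ȳ) = -383.1856
γ_1 = -383.1856 / 8 = -47.898

-47.898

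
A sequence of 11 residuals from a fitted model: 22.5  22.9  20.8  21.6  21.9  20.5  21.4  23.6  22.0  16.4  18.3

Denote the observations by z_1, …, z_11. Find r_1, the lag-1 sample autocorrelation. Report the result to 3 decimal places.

Mean z̄ = (22.5 + 22.9 + 20.8 + 21.6 + 21.9 + 20.5 + 21.4 + 23.6 + 22.0 + 16.4 + 18.3)/11 = 21.0818
Numerator Σ_{t=1}^{10}(z_t−z̄)(z_{t+1}−z̄) = 13.5215
Denominator Σ(z_t−z̄)² = 43.6164
r_1 = 13.5215 / 43.6164 = 0.310

0.310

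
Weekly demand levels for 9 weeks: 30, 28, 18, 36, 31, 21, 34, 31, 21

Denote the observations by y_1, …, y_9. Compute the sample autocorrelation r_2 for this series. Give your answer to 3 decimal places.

Mean ȳ = (30 + 28 + 18 + 36 + 31 + 21 + 34 + 31 + 21)/9 = 27.7778
Σ(y_t−ȳ)(y_{t+2}−ȳ) = (-21.7284) + (1.8272) + (-31.5062) + (-55.7284) + (20.0494) + (-21.8395) + (-42.1728) = -151.0988
Denominator Σ(y_t−ȳ)² = 319.5556
r_2 = -151.0988 / 319.5556 = -0.473

-0.473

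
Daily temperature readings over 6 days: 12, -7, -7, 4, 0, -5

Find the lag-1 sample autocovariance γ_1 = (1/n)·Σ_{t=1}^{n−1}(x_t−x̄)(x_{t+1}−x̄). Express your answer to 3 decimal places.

-11.375

Mean x̄ = (12 − 7 − 7 + 4 + 0 − 5)/6 = -0.5000
Deviations: 12.5000, -6.5000, -6.5000, 4.5000, 0.5000, -4.5000
Σ_{t=1}^{5}(x_t−x̄)(x_{t+1}−x̄) = -68.2500
γ_1 = -68.2500 / 6 = -11.375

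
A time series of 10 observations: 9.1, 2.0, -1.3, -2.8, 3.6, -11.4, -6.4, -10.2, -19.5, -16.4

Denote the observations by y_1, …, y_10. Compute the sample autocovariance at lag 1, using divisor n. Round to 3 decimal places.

Mean ȳ = (9.1 + 2.0 − 1.3 − 2.8 + 3.6 − 11.4 − 6.4 − 10.2 − 19.5 − 16.4)/10 = -5.3300
Σ_{t=1}^{9}(y_t−ȳ)(y_{t+1}−ȳ) = 351.4711
γ_1 = 351.4711 / 10 = 35.147

35.147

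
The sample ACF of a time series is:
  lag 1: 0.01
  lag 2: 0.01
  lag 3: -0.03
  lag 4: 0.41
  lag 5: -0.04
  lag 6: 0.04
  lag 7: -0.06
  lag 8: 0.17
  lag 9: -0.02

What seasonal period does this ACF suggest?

4

The largest autocorrelation is r_4 = 0.41, with a weaker echo at lag 8 (0.17); the remaining lags stay at or below 0.04.
The dominant spike at lag 4 indicates a seasonal period of 4.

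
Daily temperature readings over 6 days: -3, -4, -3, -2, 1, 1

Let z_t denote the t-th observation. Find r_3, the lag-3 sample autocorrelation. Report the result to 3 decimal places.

-0.400

Mean z̄ = (-3 − 4 − 3 − 2 + 1 + 1)/6 = -1.6667
Deviations from mean: -1.3333, -2.3333, -1.3333, -0.3333, 2.6667, 2.6667
Σ(z_t−z̄)(z_{t+3}−z̄) = (0.4444) + (-6.2222) + (-3.5556) = -9.3333
Denominator Σ(z_t−z̄)² = 23.3333
r_3 = -9.3333 / 23.3333 = -0.400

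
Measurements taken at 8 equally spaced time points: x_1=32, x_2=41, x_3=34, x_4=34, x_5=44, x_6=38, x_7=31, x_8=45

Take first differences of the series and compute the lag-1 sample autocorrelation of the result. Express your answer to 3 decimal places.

-0.337

First differences Δx: 9, -7, 0, 10, -6, -7, 14
Mean of differences = 1.8571
Numerator Σ(Δx_t−Δx̄)(Δx_{t+1}−Δx̄) = -163.8776
Denominator Σ(Δx_t−Δx̄)² = 486.8571
r_1(Δx) = -163.8776 / 486.8571 = -0.337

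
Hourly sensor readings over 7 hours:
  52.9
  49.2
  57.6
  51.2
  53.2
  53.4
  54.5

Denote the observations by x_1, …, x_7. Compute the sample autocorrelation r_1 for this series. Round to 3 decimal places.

-0.608

Mean x̄ = (52.9 + 49.2 + 57.6 + 51.2 + 53.2 + 53.4 + 54.5)/7 = 53.1429
Deviations from mean: -0.2429, -3.9429, 4.4571, -1.9429, 0.0571, 0.2571, 1.3571
Σ(x_t−x̄)(x_{t+1}−x̄) = (0.9576) + (-17.5739) + (-8.6596) + (-0.1110) + (0.0147) + (0.3490) = -25.0233
Denominator Σ(x_t−x̄)² = 41.1571
r_1 = -25.0233 / 41.1571 = -0.608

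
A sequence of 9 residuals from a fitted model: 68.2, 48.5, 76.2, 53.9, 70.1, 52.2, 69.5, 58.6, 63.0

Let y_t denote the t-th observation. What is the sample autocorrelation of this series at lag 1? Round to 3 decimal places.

Mean ȳ = (68.2 + 48.5 + 76.2 + 53.9 + 70.1 + 52.2 + 69.5 + 58.6 + 63.0)/9 = 62.2444
Numerator Σ_{t=1}^{8}(y_t−ȳ)(y_{t+1}−ȳ) = -636.6475
Denominator Σ(y_t−ȳ)² = 717.8622
r_1 = -636.6475 / 717.8622 = -0.887

-0.887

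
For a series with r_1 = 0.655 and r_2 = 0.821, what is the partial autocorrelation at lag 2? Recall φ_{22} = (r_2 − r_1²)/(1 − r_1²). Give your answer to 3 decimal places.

φ_{22} = (r_2 − r_1²) / (1 − r_1²)
r_1² = (0.655)² = 0.429025
Numerator = 0.821 − 0.4290 = 0.3920; denominator = 1 − 0.4290 = 0.5710
φ_{22} = 0.3920 / 0.5710 = 0.687

0.687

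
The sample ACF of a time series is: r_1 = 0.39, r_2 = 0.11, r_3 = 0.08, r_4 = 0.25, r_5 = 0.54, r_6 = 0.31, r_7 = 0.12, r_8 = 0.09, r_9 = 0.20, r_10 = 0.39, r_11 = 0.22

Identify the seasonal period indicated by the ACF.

The largest autocorrelation is r_5 = 0.54; the remaining lags stay at or below 0.39. The elevated value at lag 1 (0.39), dropping to 0.11 at lag 2, reflects decaying short-term dependence rather than seasonality.
The dominant spike at lag 5 indicates a seasonal period of 5.

5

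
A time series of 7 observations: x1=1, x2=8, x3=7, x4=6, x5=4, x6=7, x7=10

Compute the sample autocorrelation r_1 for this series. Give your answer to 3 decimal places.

Mean x̄ = (1 + 8 + 7 + 6 + 4 + 7 + 10)/7 = 6.1429
Deviations from mean: -5.1429, 1.8571, 0.8571, -0.1429, -2.1429, 0.8571, 3.8571
Numerator Σ_{t=1}^{6}(x_t−x̄)(x_{t+1}−x̄) = -6.3061
Denominator Σ(x_t−x̄)² = 50.8571
r_1 = -6.3061 / 50.8571 = -0.124

-0.124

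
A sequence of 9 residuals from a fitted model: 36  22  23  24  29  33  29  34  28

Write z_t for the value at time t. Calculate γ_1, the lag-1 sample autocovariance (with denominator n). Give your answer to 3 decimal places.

Mean z̄ = (36 + 22 + 23 + 24 + 29 + 33 + 29 + 34 + 28)/9 = 28.6667
Σ_{t=1}^{8}(z_t−z̄)(z_{t+1}−z̄) = 14.8889
γ_1 = 14.8889 / 9 = 1.654

1.654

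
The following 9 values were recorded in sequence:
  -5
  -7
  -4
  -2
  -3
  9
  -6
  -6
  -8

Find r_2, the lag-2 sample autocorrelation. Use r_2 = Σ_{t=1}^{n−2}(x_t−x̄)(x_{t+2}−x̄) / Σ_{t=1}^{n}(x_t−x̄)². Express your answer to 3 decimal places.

Mean x̄ = (-5 − 7 − 4 − 2 − 3 + 9 − 6 − 6 − 8)/9 = -3.5556
Σ(x_t−x̄)(x_{t+2}−x̄) = (0.6420) + (-5.3580) + (-0.2469) + (19.5309) + (-1.3580) + (-30.6914) + (10.8642) = -6.6173
Denominator Σ(x_t−x̄)² = 206.2222
r_2 = -6.6173 / 206.2222 = -0.032

-0.032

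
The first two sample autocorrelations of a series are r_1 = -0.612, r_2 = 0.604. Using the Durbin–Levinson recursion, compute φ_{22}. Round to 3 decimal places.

0.367

φ_{22} = (r_2 − r_1²) / (1 − r_1²)
r_1² = (-0.612)² = 0.374544
Numerator = 0.604 − 0.3745 = 0.2295; denominator = 1 − 0.3745 = 0.6255
φ_{22} = 0.2295 / 0.6255 = 0.367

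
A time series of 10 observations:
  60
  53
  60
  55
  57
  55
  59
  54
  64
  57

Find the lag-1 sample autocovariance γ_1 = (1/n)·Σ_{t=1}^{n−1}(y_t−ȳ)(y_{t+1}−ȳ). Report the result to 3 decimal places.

-6.156

Mean ȳ = (60 + 53 + 60 + 55 + 57 + 55 + 59 + 54 + 64 + 57)/10 = 57.4000
Σ_{t=1}^{9}(y_t−ȳ)(y_{t+1}−ȳ) = -61.5600
γ_1 = -61.5600 / 10 = -6.156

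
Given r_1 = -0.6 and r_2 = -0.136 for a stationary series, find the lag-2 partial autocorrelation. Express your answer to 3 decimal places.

-0.775

φ_{22} = (r_2 − r_1²) / (1 − r_1²)
r_1² = (-0.6)² = 0.36
Numerator = -0.136 − 0.3600 = -0.4960; denominator = 1 − 0.3600 = 0.6400
φ_{22} = -0.4960 / 0.6400 = -0.775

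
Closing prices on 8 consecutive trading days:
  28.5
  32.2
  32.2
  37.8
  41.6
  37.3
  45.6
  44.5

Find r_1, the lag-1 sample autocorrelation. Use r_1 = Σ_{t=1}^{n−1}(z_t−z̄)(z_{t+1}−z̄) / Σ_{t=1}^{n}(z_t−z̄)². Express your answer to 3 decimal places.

Mean z̄ = (28.5 + 32.2 + 32.2 + 37.8 + 41.6 + 37.3 + 45.6 + 44.5)/8 = 37.4625
Deviations from mean: -8.9625, -5.2625, -5.2625, 0.3375, 4.1375, -0.1625, 8.1375, 7.0375
Σ(z_t−z̄)(z_{t+1}−z̄) = (47.1652) + (27.6939) + (-1.7761) + (1.3964) + (-0.6723) + (-1.3223) + (57.2677) = 129.7523
Denominator Σ(z_t−z̄)² = 268.7188
r_1 = 129.7523 / 268.7188 = 0.483

0.483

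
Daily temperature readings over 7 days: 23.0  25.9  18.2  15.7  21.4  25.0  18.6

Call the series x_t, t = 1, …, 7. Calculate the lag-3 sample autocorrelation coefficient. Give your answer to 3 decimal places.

Mean x̄ = (23.0 + 25.9 + 18.2 + 15.7 + 21.4 + 25.0 + 18.6)/7 = 21.1143
Deviations from mean: 1.8857, 4.7857, -2.9143, -5.4143, 0.2857, 3.8857, -2.5143
Σ(x_t−x̄)(x_{t+3}−x̄) = (-10.2098) + (1.3673) + (-11.3241) + (13.6131) = -6.5535
Denominator Σ(x_t−x̄)² = 85.7686
r_3 = -6.5535 / 85.7686 = -0.076

-0.076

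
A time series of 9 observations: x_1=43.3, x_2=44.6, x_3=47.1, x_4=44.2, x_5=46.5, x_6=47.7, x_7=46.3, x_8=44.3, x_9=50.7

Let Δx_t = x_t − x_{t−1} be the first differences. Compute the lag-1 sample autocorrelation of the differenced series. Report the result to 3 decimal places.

First differences Δx: 1.3, 2.5, -2.9, 2.3, 1.2, -1.4, -2.0, 6.4
Mean of differences = 0.9250
Numerator Σ(Δx_t−Δx̄)(Δx_{t+1}−Δx̄) = -20.1681
Denominator Σ(Δx_t−Δx̄)² = 63.1550
r_1(Δx) = -20.1681 / 63.1550 = -0.319

-0.319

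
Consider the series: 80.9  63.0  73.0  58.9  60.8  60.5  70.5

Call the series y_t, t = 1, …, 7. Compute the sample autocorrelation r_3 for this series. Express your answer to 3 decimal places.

-0.389

Mean ȳ = (80.9 + 63.0 + 73.0 + 58.9 + 60.8 + 60.5 + 70.5)/7 = 66.8000
Σ(y_t−ȳ)(y_{t+3}−ȳ) = (-111.3900) + (22.8000) + (-39.0600) + (-29.2300) = -156.8800
Denominator Σ(y_t−ȳ)² = 403.4800
r_3 = -156.8800 / 403.4800 = -0.389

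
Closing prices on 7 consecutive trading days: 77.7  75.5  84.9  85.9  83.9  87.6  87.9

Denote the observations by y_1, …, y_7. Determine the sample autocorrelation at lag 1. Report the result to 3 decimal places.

0.418

Mean ȳ = (77.7 + 75.5 + 84.9 + 85.9 + 83.9 + 87.6 + 87.9)/7 = 83.3429
Deviations from mean: -5.6429, -7.8429, 1.5571, 2.5571, 0.5571, 4.2571, 4.5571
Σ(y_t−ȳ)(y_{t+1}−ȳ) = (44.2561) + (-12.2124) + (3.9818) + (1.4247) + (2.3718) + (19.4004) = 59.2224
Denominator Σ(y_t−ȳ)² = 141.5171
r_1 = 59.2224 / 141.5171 = 0.418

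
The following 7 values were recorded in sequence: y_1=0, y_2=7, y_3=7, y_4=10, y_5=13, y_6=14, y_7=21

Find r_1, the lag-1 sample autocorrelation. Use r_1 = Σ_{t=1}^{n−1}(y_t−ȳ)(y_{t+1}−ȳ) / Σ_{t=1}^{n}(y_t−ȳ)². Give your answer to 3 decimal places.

Mean ȳ = (0 + 7 + 7 + 10 + 13 + 14 + 21)/7 = 10.2857
Deviations from mean: -10.2857, -3.2857, -3.2857, -0.2857, 2.7143, 3.7143, 10.7143
Numerator Σ_{t=1}^{6}(y_t−ȳ)(y_{t+1}−ȳ) = 94.6327
Denominator Σ(y_t−ȳ)² = 263.4286
r_1 = 94.6327 / 263.4286 = 0.359

0.359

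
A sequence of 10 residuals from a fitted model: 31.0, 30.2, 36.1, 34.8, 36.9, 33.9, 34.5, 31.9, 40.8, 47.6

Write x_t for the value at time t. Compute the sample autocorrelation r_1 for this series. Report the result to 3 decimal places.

Mean x̄ = (31.0 + 30.2 + 36.1 + 34.8 + 36.9 + 33.9 + 34.5 + 31.9 + 40.8 + 47.6)/10 = 35.7700
Numerator Σ_{t=1}^{9}(x_t−x̄)(x_{t+1}−x̄) = 68.5301
Denominator Σ(x_t−x̄)² = 241.4410
r_1 = 68.5301 / 241.4410 = 0.284

0.284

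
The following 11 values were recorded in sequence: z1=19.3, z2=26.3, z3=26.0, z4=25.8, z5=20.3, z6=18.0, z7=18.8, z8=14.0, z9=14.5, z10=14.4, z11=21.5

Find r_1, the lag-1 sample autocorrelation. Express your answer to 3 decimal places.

Mean z̄ = (19.3 + 26.3 + 26.0 + 25.8 + 20.3 + 18.0 + 18.8 + 14.0 + 14.5 + 14.4 + 21.5)/11 = 19.9000
Numerator Σ_{t=1}^{10}(z_t−z̄)(z_{t+1}−z̄) = 134.1300
Denominator Σ(z_t−z̄)² = 215.1000
r_1 = 134.1300 / 215.1000 = 0.624

0.624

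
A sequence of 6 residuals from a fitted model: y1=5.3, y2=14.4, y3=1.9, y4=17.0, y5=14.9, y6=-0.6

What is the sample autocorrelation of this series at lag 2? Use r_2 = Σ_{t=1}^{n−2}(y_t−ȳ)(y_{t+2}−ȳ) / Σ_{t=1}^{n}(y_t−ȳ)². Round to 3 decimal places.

-0.173

Mean ȳ = (5.3 + 14.4 + 1.9 + 17.0 + 14.9 − 0.6)/6 = 8.8167
Deviations from mean: -3.5167, 5.5833, -6.9167, 8.1833, 6.0833, -9.4167
Numerator Σ_{t=1}^{4}(y_t−ȳ)(y_{t+2}−ȳ) = -49.1222
Denominator Σ(y_t−ȳ)² = 284.0283
r_2 = -49.1222 / 284.0283 = -0.173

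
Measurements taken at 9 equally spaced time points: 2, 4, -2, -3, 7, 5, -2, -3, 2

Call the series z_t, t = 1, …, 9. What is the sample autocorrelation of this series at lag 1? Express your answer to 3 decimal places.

0.019

Mean z̄ = (2 + 4 − 2 − 3 + 7 + 5 − 2 − 3 + 2)/9 = 1.1111
Numerator Σ_{t=1}^{8}(z_t−z̄)(z_{t+1}−z̄) = 2.0988
Denominator Σ(z_t−z̄)² = 112.8889
r_1 = 2.0988 / 112.8889 = 0.019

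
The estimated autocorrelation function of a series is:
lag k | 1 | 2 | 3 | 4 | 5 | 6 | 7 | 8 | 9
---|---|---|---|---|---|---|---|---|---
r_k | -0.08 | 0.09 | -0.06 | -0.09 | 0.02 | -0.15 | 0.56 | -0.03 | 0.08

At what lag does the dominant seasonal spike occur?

7

The largest autocorrelation is r_7 = 0.56; the remaining lags stay at or below 0.09.
The dominant spike at lag 7 indicates a seasonal period of 7.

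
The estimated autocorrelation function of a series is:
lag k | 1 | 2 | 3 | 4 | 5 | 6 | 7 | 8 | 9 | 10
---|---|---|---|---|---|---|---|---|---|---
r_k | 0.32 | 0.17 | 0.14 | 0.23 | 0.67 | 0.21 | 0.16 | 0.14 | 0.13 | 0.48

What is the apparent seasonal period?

The largest autocorrelation is r_5 = 0.67, with a weaker echo at lag 10 (0.48); the remaining lags stay at or below 0.32. The elevated value at lag 1 (0.32), dropping to 0.17 at lag 2, reflects decaying short-term dependence rather than seasonality.
The dominant spike at lag 5 indicates a seasonal period of 5.

5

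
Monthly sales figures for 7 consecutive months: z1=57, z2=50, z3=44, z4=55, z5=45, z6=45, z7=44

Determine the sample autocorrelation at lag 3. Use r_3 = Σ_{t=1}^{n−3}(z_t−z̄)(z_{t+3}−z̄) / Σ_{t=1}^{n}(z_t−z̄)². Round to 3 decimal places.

Mean z̄ = (57 + 50 + 44 + 55 + 45 + 45 + 44)/7 = 48.5714
Deviations from mean: 8.4286, 1.4286, -4.5714, 6.4286, -3.5714, -3.5714, -4.5714
Σ(z_t−z̄)(z_{t+3}−z̄) = (54.1837) + (-5.1020) + (16.3265) + (-29.3878) = 36.0204
Denominator Σ(z_t−z̄)² = 181.7143
r_3 = 36.0204 / 181.7143 = 0.198

0.198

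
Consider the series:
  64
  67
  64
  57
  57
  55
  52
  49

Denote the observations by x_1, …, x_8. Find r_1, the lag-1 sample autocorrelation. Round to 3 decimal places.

Mean x̄ = (64 + 67 + 64 + 57 + 57 + 55 + 52 + 49)/8 = 58.1250
Deviations from mean: 5.8750, 8.8750, 5.8750, -1.1250, -1.1250, -3.1250, -6.1250, -9.1250
Σ(x_t−x̄)(x_{t+1}−x̄) = (52.1406) + (52.1406) + (-6.6094) + (1.2656) + (3.5156) + (19.1406) + (55.8906) = 177.4844
Denominator Σ(x_t−x̄)² = 280.8750
r_1 = 177.4844 / 280.8750 = 0.632

0.632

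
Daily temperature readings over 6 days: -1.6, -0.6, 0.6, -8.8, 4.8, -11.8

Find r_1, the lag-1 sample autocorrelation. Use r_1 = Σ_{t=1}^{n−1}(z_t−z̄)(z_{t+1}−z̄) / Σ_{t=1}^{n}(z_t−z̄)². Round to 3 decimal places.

-0.642

Mean z̄ = (-1.6 − 0.6 + 0.6 − 8.8 + 4.8 − 11.8)/6 = -2.9000
Deviations from mean: 1.3000, 2.3000, 3.5000, -5.9000, 7.7000, -8.9000
Σ(z_t−z̄)(z_{t+1}−z̄) = (2.9900) + (8.0500) + (-20.6500) + (-45.4300) + (-68.5300) = -123.5700
Denominator Σ(z_t−z̄)² = 192.5400
r_1 = -123.5700 / 192.5400 = -0.642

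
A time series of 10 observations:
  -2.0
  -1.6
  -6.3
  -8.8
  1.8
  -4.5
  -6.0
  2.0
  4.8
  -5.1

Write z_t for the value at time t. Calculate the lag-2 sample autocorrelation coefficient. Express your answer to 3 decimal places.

Mean z̄ = (-2.0 − 1.6 − 6.3 − 8.8 + 1.8 − 4.5 − 6.0 + 2.0 + 4.8 − 5.1)/10 = -2.5700
Numerator Σ_{t=1}^{8}(z_t−z̄)(z_{t+2}−z̄) = -73.0958
Denominator Σ(z_t−z̄)² = 170.1810
r_2 = -73.0958 / 170.1810 = -0.430

-0.430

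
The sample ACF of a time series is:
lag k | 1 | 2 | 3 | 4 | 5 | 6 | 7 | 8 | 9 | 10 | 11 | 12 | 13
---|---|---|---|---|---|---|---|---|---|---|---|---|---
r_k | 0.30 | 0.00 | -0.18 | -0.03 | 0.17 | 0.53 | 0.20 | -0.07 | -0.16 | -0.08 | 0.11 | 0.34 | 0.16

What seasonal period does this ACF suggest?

6

The largest autocorrelation is r_6 = 0.53, with a weaker echo at lag 12 (0.34); the remaining lags stay at or below 0.30. The elevated value at lag 1 (0.30), dropping to 0.00 at lag 2, reflects decaying short-term dependence rather than seasonality.
The dominant spike at lag 6 indicates a seasonal period of 6.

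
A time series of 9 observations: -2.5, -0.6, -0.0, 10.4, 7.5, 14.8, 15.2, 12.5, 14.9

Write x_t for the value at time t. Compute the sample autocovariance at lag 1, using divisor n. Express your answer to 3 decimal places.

Mean x̄ = (-2.5 − 0.6 − 0.0 + 10.4 + 7.5 + 14.8 + 15.2 + 12.5 + 14.9)/9 = 8.0222
Σ_{t=1}^{8}(x_t−x̄)(x_{t+1}−x̄) = 247.6251
γ_1 = 247.6251 / 9 = 27.514

27.514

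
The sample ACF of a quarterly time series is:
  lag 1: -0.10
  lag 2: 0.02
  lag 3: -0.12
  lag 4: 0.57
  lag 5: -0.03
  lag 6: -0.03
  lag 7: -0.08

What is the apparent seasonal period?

The largest autocorrelation is r_4 = 0.57; the remaining lags stay at or below 0.02.
The dominant spike at lag 4 indicates a seasonal period of 4.

4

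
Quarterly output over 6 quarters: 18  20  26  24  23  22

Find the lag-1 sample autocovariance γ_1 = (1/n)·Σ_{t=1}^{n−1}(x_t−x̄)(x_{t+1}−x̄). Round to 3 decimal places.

1.523

Mean x̄ = (18 + 20 + 26 + 24 + 23 + 22)/6 = 22.1667
Σ_{t=1}^{5}(x_t−x̄)(x_{t+1}−x̄) = 9.1389
γ_1 = 9.1389 / 6 = 1.523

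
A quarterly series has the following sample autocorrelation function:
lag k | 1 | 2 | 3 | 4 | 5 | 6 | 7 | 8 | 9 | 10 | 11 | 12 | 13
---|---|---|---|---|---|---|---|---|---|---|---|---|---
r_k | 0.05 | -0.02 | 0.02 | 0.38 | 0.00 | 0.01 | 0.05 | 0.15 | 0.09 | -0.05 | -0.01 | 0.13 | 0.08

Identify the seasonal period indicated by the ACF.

4

The largest autocorrelation is r_4 = 0.38, with a weaker echo at lag 8 (0.15); the remaining lags stay at or below 0.13.
The dominant spike at lag 4 indicates a seasonal period of 4.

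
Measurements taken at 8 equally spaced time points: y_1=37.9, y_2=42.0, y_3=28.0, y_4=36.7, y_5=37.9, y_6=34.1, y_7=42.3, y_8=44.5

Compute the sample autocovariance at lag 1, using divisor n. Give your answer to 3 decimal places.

Mean ȳ = (37.9 + 42.0 + 28.0 + 36.7 + 37.9 + 34.1 + 42.3 + 44.5)/8 = 37.9250
Σ_{t=1}^{7}(y_t−ȳ)(y_{t+1}−ȳ) = -16.2306
γ_1 = -16.2306 / 8 = -2.029

-2.029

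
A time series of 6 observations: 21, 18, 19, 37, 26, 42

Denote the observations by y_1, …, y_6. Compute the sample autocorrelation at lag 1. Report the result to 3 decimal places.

Mean ȳ = (21 + 18 + 19 + 37 + 26 + 42)/6 = 27.1667
Σ(y_t−ȳ)(y_{t+1}−ȳ) = (56.5278) + (74.8611) + (-80.3056) + (-11.4722) + (-17.3056) = 22.3056
Denominator Σ(y_t−ȳ)² = 506.8333
r_1 = 22.3056 / 506.8333 = 0.044

0.044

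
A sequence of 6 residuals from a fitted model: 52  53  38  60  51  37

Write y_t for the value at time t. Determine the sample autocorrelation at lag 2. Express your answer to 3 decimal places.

-0.347

Mean ȳ = (52 + 53 + 38 + 60 + 51 + 37)/6 = 48.5000
Deviations from mean: 3.5000, 4.5000, -10.5000, 11.5000, 2.5000, -11.5000
Σ(y_t−ȳ)(y_{t+2}−ȳ) = (-36.7500) + (51.7500) + (-26.2500) + (-132.2500) = -143.5000
Denominator Σ(y_t−ȳ)² = 413.5000
r_2 = -143.5000 / 413.5000 = -0.347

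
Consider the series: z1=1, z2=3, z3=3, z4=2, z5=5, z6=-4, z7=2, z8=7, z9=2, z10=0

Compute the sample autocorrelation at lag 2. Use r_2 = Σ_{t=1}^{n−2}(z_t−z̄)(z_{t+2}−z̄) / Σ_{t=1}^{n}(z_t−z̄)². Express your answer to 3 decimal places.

-0.498

Mean z̄ = (1 + 3 + 3 + 2 + 5 − 4 + 2 + 7 + 2 + 0)/10 = 2.1000
Numerator Σ_{t=1}^{8}(z_t−z̄)(z_{t+2}−z̄) = -38.3200
Denominator Σ(z_t−z̄)² = 76.9000
r_2 = -38.3200 / 76.9000 = -0.498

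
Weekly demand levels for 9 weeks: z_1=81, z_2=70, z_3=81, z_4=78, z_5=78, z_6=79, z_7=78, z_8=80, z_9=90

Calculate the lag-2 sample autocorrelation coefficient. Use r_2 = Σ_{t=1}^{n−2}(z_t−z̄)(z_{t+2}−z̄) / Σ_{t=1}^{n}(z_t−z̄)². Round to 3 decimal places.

Mean z̄ = (81 + 70 + 81 + 78 + 78 + 79 + 78 + 80 + 90)/9 = 79.4444
Σ(z_t−z̄)(z_{t+2}−z̄) = (2.4198) + (13.6420) + (-2.2469) + (0.6420) + (2.0864) + (-0.2469) + (-15.2469) = 1.0494
Denominator Σ(z_t−z̄)² = 212.2222
r_2 = 1.0494 / 212.2222 = 0.005

0.005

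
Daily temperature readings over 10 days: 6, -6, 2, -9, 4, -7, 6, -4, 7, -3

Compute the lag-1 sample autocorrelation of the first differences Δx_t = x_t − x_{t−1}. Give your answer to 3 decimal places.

-0.865

First differences Δx: -12, 8, -11, 13, -11, 13, -10, 11, -10
Mean of differences = -1.0000
Numerator Σ(Δx_t−Δx̄)(Δx_{t+1}−Δx̄) = -951.0000
Denominator Σ(Δx_t−Δx̄)² = 1100.0000
r_1(Δx) = -951.0000 / 1100.0000 = -0.865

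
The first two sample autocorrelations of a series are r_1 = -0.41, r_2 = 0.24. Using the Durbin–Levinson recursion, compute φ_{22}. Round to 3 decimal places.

φ_{22} = (r_2 − r_1²) / (1 − r_1²)
r_1² = (-0.41)² = 0.1681
Numerator = 0.24 − 0.1681 = 0.0719; denominator = 1 − 0.1681 = 0.8319
φ_{22} = 0.0719 / 0.8319 = 0.086

0.086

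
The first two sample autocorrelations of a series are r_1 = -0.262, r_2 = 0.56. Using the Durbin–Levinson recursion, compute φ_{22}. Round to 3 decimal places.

0.528

φ_{22} = (r_2 − r_1²) / (1 − r_1²)
r_1² = (-0.262)² = 0.068644
Numerator = 0.56 − 0.0686 = 0.4914; denominator = 1 − 0.0686 = 0.9314
φ_{22} = 0.4914 / 0.9314 = 0.528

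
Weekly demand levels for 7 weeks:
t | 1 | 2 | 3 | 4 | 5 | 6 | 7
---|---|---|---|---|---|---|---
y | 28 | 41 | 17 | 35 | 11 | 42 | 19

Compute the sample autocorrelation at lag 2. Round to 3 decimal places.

0.575

Mean ȳ = (28 + 41 + 17 + 35 + 11 + 42 + 19)/7 = 27.5714
Deviations from mean: 0.4286, 13.4286, -10.5714, 7.4286, -16.5714, 14.4286, -8.5714
Σ(y_t−ȳ)(y_{t+2}−ȳ) = (-4.5306) + (99.7551) + (175.1837) + (107.1837) + (142.0408) = 519.6327
Denominator Σ(y_t−ȳ)² = 903.7143
r_2 = 519.6327 / 903.7143 = 0.575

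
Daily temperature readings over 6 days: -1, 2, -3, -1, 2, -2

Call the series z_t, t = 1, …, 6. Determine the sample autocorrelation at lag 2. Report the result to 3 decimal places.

-0.256

Mean z̄ = (-1 + 2 − 3 − 1 + 2 − 2)/6 = -0.5000
Deviations from mean: -0.5000, 2.5000, -2.5000, -0.5000, 2.5000, -1.5000
Σ(z_t−z̄)(z_{t+2}−z̄) = (1.2500) + (-1.2500) + (-6.2500) + (0.7500) = -5.5000
Denominator Σ(z_t−z̄)² = 21.5000
r_2 = -5.5000 / 21.5000 = -0.256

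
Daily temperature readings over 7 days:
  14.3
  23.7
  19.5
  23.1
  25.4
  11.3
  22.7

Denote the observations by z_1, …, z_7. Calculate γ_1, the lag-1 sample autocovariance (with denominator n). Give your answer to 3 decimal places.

Mean z̄ = (14.3 + 23.7 + 19.5 + 23.1 + 25.4 + 11.3 + 22.7)/7 = 20.0000
Deviations: -5.7000, 3.7000, -0.5000, 3.1000, 5.4000, -8.7000, 2.7000
Σ_{t=1}^{6}(z_t−z̄)(z_{t+1}−z̄) = -78.2200
γ_1 = -78.2200 / 7 = -11.174

-11.174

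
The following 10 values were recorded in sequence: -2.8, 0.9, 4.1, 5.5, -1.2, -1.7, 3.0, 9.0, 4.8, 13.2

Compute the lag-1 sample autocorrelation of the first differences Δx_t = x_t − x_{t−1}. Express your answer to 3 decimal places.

-0.182

First differences Δx: 3.7, 3.2, 1.4, -6.7, -0.5, 4.7, 6.0, -4.2, 8.4
Mean of differences = 1.7778
Numerator Σ(Δx_t−Δx̄)(Δx_{t+1}−Δx̄) = -34.4338
Denominator Σ(Δx_t−Δx̄)² = 188.8756
r_1(Δx) = -34.4338 / 188.8756 = -0.182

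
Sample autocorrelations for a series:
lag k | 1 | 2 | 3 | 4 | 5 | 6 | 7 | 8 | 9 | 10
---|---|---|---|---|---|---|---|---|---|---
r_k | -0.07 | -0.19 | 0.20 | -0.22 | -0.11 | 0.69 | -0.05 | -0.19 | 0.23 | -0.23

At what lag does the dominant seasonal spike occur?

6

The largest autocorrelation is r_6 = 0.69; the remaining lags stay at or below 0.23.
The dominant spike at lag 6 indicates a seasonal period of 6.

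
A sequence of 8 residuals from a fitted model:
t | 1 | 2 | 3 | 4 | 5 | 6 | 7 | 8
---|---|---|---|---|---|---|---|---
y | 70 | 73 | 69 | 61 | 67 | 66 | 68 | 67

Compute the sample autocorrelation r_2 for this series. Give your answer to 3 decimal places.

-0.258

Mean ȳ = (70 + 73 + 69 + 61 + 67 + 66 + 68 + 67)/8 = 67.6250
Deviations from mean: 2.3750, 5.3750, 1.3750, -6.6250, -0.6250, -1.6250, 0.3750, -0.6250
Σ(y_t−ȳ)(y_{t+2}−ȳ) = (3.2656) + (-35.6094) + (-0.8594) + (10.7656) + (-0.2344) + (1.0156) = -21.6563
Denominator Σ(y_t−ȳ)² = 83.8750
r_2 = -21.6563 / 83.8750 = -0.258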